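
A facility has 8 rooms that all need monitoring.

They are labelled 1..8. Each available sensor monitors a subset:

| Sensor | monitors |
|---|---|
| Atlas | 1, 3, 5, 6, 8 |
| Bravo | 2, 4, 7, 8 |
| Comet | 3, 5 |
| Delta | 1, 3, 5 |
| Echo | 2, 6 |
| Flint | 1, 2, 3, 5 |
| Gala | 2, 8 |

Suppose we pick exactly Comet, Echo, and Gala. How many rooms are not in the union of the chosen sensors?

3

Union of Comet, Echo, Gala = {2, 3, 5, 6, 8}.
Not covered: 1, 4, 7 — 3 rooms.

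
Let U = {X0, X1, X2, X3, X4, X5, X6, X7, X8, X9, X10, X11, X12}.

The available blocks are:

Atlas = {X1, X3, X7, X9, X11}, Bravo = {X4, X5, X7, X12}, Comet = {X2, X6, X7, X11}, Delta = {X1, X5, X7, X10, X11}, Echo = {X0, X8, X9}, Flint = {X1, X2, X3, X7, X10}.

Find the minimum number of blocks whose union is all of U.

Take {Bravo, Comet, Echo, Flint}. Their union is {X0, X1, X2, X3, X4, X5, X6, X7, X8, X9, X10, X11, X12}, which is all 13 elements.
Only Bravo contains X4, so Bravo is forced; the remaining 9 elements need at least 3 more blocks (each remaining block adds at most 4) — so at least 4 blocks are needed, and 4 is optimal.

4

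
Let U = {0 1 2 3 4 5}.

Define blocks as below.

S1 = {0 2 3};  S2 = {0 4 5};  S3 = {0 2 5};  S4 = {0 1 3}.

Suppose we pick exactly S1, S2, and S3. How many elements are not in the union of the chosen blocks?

Union of S1, S2, S3 = {0, 2, 3, 4, 5}.
Not covered: 1 — 1 element.

1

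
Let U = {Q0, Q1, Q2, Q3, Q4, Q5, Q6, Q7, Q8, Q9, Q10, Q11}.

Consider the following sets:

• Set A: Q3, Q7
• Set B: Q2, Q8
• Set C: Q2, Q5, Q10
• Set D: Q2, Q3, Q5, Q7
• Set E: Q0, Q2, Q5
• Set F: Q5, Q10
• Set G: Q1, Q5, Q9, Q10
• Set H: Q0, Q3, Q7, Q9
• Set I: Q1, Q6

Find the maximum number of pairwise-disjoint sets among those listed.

A, B, F, I are pairwise disjoint (A={Q3,Q7}; B={Q2,Q8}; F={Q5,Q10}; I={Q1,Q6}).
Every remaining set overlaps one of these, and no 5 of the listed sets are pairwise disjoint, so 4 is the maximum.

4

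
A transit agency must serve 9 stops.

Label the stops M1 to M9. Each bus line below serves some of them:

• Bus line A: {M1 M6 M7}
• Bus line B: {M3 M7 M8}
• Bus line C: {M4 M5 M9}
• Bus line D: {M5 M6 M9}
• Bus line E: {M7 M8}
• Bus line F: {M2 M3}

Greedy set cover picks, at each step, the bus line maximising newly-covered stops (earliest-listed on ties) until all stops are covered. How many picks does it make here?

4

Greedy: pick A (covers 3 new) → pick C (covers 3 new) → pick B (covers 2 new) → pick F (covers 1 new). Total picks: 4.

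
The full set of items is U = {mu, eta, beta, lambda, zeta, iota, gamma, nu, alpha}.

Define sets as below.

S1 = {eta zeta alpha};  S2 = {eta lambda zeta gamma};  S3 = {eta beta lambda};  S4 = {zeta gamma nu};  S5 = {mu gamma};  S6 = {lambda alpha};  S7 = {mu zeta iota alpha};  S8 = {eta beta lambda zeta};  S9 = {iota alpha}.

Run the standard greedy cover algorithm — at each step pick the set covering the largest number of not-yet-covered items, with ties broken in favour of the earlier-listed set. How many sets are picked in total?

Greedy: pick S2 (covers 4 new) → pick S7 (covers 3 new) → pick S3 (covers 1 new) → pick S4 (covers 1 new). Total picks: 4.
(The true minimum cover uses only 3 sets, so greedy is not optimal here.)

4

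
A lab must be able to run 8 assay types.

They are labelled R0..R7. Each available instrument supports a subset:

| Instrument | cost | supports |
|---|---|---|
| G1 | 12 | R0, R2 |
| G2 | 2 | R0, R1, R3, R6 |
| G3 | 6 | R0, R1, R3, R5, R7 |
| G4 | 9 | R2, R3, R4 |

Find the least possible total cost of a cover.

G2, G3, G4 together cover every assay (G2 ∪ G3 ∪ G4 = {R0, R1, R2, R3, R4, R5, R6, R7}); total cost 2 + 6 + 9 = 17.
No covering selection has total cost below 17.

17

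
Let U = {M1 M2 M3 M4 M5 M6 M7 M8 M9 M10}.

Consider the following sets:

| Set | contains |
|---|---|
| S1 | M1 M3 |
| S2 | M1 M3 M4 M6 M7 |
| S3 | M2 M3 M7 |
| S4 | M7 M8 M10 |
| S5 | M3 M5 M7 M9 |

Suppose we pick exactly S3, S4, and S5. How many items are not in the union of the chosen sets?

3

Union of S3, S4, S5 = {M2, M3, M5, M7, M8, M9, M10}.
Not covered: M1, M4, M6 — 3 items.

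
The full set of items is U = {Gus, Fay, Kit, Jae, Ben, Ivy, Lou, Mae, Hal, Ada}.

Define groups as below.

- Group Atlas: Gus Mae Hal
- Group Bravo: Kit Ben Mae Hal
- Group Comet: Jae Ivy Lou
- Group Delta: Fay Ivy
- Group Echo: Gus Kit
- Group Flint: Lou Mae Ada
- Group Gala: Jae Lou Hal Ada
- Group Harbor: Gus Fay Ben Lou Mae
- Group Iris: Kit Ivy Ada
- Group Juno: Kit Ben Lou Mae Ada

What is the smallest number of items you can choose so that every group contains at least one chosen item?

4

Take H = {Gus, Kit, Ivy, Ada}. Each listed group contains at least one of these, so H is a hitting set of size 4.
No choice of 3 items meets every group, so 4 is the minimum.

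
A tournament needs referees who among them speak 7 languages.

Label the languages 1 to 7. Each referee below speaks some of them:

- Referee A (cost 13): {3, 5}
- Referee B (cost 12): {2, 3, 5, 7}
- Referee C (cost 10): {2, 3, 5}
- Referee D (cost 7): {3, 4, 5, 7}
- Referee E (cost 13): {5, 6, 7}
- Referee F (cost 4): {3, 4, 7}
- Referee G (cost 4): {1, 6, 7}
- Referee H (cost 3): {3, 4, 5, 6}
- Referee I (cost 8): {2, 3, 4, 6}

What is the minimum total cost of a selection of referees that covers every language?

G, H, I together cover every language (G ∪ H ∪ I = {1, 2, 3, 4, 5, 6, 7}); total cost 4 + 3 + 8 = 15.
No covering selection has total cost below 15.

15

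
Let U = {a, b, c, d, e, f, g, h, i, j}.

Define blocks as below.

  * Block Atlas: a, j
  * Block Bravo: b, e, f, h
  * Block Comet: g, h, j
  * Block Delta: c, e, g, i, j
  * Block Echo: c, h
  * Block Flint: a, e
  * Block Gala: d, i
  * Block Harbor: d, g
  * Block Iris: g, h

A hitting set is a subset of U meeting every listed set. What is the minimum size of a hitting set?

4

T = {a, d, h, j} meets every block (each contains at least one member of T), and |T| = 4.
No choice of 3 elements meets every block, so 4 is the minimum.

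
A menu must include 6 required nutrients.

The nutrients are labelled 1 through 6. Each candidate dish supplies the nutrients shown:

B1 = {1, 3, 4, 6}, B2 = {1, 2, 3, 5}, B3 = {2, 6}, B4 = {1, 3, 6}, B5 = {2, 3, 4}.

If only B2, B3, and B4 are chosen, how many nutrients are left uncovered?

Union of B2, B3, B4 = {1, 2, 3, 5, 6}.
Not covered: 4 — 1 nutrient.

1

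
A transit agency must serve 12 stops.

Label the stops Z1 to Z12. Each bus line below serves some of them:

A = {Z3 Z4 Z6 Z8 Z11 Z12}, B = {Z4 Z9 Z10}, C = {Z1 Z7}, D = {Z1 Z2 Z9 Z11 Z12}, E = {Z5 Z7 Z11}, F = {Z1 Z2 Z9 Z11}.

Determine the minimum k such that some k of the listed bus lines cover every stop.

4

Take {A, B, E, F}. Their union is {Z1, Z2, Z3, Z4, Z5, Z6, Z7, Z8, Z9, Z10, Z11, Z12}, which is all 12 stops.
No 3 of the 6 bus lines cover everything (all 20 combinations miss at least one stop), so 4 is optimal.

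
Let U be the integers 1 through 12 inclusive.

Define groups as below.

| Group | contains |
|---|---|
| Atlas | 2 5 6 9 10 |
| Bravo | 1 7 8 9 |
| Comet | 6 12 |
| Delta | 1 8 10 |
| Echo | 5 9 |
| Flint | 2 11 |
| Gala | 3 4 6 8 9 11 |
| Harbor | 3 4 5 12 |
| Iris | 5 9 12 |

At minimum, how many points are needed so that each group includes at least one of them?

Take H = {1, 5, 11, 12}. Each listed group contains at least one of these, so H is a hitting set of size 4.
The groups Comet, Delta, Echo, Flint are pairwise disjoint, so any hitting set needs a separate point for each — at least 4. Hence 4 is optimal.

4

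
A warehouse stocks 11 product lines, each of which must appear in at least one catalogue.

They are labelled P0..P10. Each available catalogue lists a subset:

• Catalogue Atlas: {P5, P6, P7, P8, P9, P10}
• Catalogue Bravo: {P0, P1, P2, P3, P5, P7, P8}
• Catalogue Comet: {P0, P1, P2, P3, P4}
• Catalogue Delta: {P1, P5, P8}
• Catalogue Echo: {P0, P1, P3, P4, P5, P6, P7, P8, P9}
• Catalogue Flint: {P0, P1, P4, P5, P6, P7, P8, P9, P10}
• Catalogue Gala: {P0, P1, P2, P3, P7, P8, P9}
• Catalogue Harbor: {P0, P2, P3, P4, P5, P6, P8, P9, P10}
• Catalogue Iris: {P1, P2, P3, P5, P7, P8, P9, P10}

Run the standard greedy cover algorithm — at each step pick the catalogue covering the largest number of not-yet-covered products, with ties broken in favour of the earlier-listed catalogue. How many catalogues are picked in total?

2

Greedy: pick Echo (covers 9 new) → pick Harbor (covers 2 new). Total picks: 2.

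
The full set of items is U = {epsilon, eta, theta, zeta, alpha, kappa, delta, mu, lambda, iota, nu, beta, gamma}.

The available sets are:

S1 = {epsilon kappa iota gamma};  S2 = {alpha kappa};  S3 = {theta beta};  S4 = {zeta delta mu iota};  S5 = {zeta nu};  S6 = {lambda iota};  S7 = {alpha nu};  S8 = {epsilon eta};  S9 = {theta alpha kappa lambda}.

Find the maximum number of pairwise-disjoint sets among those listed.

5

S2, S3, S5, S6, S8 are pairwise disjoint (S2={alpha,kappa}; S3={theta,beta}; S5={zeta,nu}; S6={lambda,iota}; S8={epsilon,eta}).
Every remaining set overlaps one of these, and no 6 of the listed sets are pairwise disjoint, so 5 is the maximum.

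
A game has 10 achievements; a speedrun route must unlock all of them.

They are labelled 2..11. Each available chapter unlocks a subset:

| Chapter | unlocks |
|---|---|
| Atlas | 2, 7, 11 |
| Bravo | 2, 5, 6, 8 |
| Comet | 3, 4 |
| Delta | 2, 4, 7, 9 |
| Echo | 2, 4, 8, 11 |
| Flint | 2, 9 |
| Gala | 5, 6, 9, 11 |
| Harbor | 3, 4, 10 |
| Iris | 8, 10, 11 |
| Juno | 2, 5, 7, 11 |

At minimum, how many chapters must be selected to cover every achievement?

Atlas and Gala and Harbor and Iris together: Atlas ∪ Gala ∪ Harbor ∪ Iris = {2, 3, 4, 5, 6, 7, 8, 9, 10, 11} — every achievement is covered.
No 3 of the 10 chapters cover everything (all 120 combinations miss at least one achievement), so 4 is optimal.

4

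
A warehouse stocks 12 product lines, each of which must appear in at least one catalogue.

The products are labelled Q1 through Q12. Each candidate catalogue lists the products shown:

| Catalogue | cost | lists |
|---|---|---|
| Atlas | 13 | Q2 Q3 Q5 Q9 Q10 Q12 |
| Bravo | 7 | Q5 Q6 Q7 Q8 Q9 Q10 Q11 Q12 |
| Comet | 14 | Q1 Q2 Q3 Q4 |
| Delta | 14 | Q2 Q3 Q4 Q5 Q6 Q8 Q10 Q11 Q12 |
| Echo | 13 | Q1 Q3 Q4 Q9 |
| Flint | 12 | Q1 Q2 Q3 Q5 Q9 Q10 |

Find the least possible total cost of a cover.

Bravo, Comet together cover every product (Bravo ∪ Comet = {Q1, Q2, Q3, Q4, Q5, Q6, Q7, Q8, Q9, Q10, Q11, Q12}); total cost 7 + 14 = 21.
No covering selection has total cost below 21.

21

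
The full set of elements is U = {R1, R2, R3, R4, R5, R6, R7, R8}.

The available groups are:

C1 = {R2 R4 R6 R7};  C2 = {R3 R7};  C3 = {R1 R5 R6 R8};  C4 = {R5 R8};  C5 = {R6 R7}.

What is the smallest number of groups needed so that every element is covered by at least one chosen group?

C1, C2, and C3 cover everything between them: the union {R1, R2, R3, R4, R5, R6, R7, R8} is all of U.
Only C3 contains R1, so C3 is forced; the remaining 4 elements need at least 2 more groups (each remaining group adds at most 3) — so at least 3 groups are needed, and 3 is optimal.

3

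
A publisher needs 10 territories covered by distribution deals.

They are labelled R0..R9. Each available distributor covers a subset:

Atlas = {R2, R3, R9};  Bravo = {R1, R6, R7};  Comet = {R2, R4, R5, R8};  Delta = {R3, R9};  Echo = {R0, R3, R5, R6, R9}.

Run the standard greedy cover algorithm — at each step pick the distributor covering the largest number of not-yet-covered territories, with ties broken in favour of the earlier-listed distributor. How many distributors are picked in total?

Greedy: pick Echo (covers 5 new) → pick Comet (covers 3 new) → pick Bravo (covers 2 new). Total picks: 3.

3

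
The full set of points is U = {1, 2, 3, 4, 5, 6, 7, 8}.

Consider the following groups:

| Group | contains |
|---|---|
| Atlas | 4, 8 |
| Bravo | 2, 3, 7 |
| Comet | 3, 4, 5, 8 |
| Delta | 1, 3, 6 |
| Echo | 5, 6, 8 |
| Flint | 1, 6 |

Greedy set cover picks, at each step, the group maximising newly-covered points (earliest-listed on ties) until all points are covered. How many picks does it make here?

Greedy: pick Comet (covers 4 new) → pick Bravo (covers 2 new) → pick Delta (covers 2 new). Total picks: 3.

3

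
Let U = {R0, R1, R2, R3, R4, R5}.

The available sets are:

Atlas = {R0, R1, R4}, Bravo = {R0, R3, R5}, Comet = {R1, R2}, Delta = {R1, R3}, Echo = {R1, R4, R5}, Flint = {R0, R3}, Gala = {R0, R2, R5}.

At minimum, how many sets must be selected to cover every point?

Atlas, Bravo, and Comet cover everything between them: the union {R0, R1, R2, R3, R4, R5} is all of U.
No 2 of the 7 sets cover everything (all 21 combinations miss at least one point), so 3 is optimal.

3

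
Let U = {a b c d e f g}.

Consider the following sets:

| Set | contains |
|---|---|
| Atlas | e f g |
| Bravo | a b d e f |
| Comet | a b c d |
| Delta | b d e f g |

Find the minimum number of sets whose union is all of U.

2

Take {Atlas, Comet}. Their union is {a, b, c, d, e, f, g}, which is all 7 points.
No single set has all 7 points (the largest, Bravo, has 5), so 2 is optimal.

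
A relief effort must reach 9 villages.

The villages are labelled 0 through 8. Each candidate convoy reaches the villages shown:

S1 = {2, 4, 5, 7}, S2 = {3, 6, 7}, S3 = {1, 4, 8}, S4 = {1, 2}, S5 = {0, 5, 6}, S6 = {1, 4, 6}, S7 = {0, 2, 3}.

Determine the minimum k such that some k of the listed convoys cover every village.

S1 and S2 and S3 and S5 together: S1 ∪ S2 ∪ S3 ∪ S5 = {0, 1, 2, 3, 4, 5, 6, 7, 8} — every village is covered.
No 3 of the 7 convoys cover everything (all 35 combinations miss at least one village), so 4 is optimal.

4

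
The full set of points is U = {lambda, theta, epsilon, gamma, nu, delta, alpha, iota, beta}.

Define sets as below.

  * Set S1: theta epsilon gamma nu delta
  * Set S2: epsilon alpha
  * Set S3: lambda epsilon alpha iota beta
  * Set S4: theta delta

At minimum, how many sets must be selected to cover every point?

S1 and S3 together: S1 ∪ S3 = {lambda, theta, epsilon, gamma, nu, delta, alpha, iota, beta} — every point is covered.
No single set has all 9 points (the largest, S1, has 5), so 2 is optimal.

2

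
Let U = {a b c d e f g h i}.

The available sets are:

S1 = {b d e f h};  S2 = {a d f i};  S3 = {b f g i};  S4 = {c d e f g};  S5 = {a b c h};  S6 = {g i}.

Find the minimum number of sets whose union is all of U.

Take {S3, S4, S5}. Their union is {a, b, c, d, e, f, g, h, i}, which is all 9 points.
No 2 of the 6 sets cover everything (all 15 combinations miss at least one point), so 3 is optimal.

3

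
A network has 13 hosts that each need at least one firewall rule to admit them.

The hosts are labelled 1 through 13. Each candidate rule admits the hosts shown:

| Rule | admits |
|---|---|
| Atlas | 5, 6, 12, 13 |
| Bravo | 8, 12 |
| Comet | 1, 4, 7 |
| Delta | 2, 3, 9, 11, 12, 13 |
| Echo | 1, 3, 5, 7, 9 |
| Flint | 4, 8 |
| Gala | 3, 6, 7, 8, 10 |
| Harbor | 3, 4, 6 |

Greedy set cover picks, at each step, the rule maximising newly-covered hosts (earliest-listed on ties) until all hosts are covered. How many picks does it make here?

4

Greedy: pick Delta (covers 6 new) → pick Gala (covers 4 new) → pick Comet (covers 2 new) → pick Atlas (covers 1 new). Total picks: 4.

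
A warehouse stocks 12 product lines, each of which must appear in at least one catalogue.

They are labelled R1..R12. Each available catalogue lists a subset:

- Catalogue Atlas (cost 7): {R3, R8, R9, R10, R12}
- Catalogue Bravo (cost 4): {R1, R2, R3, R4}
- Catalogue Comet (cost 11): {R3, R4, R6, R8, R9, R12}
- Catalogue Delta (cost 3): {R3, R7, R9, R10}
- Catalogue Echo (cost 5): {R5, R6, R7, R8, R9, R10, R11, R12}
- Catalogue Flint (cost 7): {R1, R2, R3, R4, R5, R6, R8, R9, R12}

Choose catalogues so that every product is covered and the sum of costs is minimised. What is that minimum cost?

Bravo, Echo together cover every product (Bravo ∪ Echo = {R1, R2, R3, R4, R5, R6, R7, R8, R9, R10, R11, R12}); total cost 4 + 5 = 9.
No covering selection has total cost below 9.

9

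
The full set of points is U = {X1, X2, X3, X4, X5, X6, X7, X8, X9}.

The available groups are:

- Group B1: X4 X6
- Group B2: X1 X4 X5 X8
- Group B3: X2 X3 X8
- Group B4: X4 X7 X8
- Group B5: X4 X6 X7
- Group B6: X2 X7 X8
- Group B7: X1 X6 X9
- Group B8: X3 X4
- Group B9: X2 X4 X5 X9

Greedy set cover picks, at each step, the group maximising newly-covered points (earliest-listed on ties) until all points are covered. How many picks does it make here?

4

Greedy: pick B2 (covers 4 new) → pick B3 (covers 2 new) → pick B5 (covers 2 new) → pick B7 (covers 1 new). Total picks: 4.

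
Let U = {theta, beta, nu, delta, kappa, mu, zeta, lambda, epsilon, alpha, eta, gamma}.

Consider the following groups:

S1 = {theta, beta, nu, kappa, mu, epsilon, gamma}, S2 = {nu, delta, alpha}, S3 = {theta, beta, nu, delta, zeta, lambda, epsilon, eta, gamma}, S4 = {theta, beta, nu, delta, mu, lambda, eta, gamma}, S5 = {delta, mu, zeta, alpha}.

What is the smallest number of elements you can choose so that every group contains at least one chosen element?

Take H = {nu, mu}. Each listed group contains at least one of these, so H is a hitting set of size 2.
No single element lies in every group, so at least 2 are needed and 2 is optimal.

2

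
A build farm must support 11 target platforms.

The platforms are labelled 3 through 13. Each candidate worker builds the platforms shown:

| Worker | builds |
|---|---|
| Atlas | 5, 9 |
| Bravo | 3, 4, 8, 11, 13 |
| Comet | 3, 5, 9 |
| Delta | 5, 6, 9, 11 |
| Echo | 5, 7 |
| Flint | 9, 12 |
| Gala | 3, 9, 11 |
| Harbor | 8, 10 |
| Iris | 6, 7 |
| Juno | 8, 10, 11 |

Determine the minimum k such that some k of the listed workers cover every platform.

Bravo and Comet and Flint and Harbor and Iris together: Bravo ∪ Comet ∪ Flint ∪ Harbor ∪ Iris = {3, 4, 5, 6, 7, 8, 9, 10, 11, 12, 13} — every platform is covered.
No 4 of the 10 workers cover everything (all 210 combinations miss at least one platform), so 5 is optimal.

5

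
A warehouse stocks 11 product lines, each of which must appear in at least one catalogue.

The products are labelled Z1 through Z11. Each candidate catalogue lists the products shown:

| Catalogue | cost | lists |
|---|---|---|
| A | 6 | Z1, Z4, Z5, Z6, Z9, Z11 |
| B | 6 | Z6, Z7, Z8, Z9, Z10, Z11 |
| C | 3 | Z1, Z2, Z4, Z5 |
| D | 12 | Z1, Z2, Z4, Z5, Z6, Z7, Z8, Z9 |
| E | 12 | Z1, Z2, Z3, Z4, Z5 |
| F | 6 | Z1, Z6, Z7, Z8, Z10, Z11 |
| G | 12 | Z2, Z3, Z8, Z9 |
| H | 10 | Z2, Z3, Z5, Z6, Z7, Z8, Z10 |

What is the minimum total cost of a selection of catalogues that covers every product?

A, H together cover every product (A ∪ H = {Z1, Z2, Z3, Z4, Z5, Z6, Z7, Z8, Z9, Z10, Z11}); total cost 6 + 10 = 16.
The greedy pick C, B, H costs 19; no covering selection beats 16.

16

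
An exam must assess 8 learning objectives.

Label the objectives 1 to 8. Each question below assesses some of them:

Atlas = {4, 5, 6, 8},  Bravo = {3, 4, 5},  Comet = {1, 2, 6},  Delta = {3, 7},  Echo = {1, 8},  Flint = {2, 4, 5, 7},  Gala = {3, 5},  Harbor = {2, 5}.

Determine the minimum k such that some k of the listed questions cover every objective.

Take {Atlas, Comet, Delta}. Their union is {1, 2, 3, 4, 5, 6, 7, 8}, which is all 8 objectives.
No 2 of the 8 questions cover everything (all 28 combinations miss at least one objective), so 3 is optimal.

3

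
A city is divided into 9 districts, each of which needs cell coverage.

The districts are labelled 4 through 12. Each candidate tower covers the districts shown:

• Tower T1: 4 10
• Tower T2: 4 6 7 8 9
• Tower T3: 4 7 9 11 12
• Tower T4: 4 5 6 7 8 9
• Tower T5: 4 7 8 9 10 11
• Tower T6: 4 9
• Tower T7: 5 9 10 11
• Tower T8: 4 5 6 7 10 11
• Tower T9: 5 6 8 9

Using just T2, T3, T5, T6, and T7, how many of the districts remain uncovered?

0

Union of T2, T3, T5, T6, T7 = {4, 5, 6, 7, 8, 9, 10, 11, 12} — that's every district, so 0 are uncovered.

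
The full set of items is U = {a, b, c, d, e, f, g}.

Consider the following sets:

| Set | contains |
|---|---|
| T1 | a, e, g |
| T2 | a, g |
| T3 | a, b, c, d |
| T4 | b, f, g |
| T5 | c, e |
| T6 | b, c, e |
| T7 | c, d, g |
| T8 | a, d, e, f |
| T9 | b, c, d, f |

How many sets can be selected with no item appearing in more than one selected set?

2

T2, T9 are pairwise disjoint (T2={a,g}; T9={b,c,d,f}).
Every remaining set overlaps one of these, and no 3 of the listed sets are pairwise disjoint, so 2 is the maximum.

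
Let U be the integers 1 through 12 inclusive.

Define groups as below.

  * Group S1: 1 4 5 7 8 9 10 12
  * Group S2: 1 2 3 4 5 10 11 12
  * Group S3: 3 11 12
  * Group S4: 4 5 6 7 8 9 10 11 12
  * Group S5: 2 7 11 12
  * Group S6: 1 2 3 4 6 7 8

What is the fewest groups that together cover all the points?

S2 and S4 together: S2 ∪ S4 = {1, 2, 3, 4, 5, 6, 7, 8, 9, 10, 11, 12} — every point is covered.
No single group has all 12 points (the largest, S4, has 9), so 2 is optimal.

2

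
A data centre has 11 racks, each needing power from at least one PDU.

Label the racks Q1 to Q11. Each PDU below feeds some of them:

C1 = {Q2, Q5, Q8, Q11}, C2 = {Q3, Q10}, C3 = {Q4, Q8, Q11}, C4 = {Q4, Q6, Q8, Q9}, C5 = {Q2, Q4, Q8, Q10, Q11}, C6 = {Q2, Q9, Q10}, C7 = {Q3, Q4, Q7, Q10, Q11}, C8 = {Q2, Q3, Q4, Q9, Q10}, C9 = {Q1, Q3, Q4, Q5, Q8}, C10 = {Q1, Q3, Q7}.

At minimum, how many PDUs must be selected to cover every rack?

4

Take {C1, C4, C5, C10}. Their union is {Q1, Q2, Q3, Q4, Q5, Q6, Q7, Q8, Q9, Q10, Q11}, which is all 11 racks.
No 3 of the 10 PDUs cover everything (all 120 combinations miss at least one rack), so 4 is optimal.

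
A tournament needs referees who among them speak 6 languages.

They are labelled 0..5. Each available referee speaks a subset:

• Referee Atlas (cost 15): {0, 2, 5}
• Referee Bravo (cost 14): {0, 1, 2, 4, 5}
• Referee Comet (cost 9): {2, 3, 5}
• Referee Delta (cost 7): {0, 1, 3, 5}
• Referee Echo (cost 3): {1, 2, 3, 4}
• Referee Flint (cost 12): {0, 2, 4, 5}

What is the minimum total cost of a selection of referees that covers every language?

10

Delta, Echo together cover every language (Delta ∪ Echo = {0, 1, 2, 3, 4, 5}); total cost 7 + 3 = 10.
No covering selection has total cost below 10.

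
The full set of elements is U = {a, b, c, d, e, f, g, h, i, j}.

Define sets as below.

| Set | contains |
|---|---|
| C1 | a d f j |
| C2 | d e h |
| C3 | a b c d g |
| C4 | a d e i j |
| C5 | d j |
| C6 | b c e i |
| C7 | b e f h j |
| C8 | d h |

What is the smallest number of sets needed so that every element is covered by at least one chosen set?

C3 and C4 and C7 together: C3 ∪ C4 ∪ C7 = {a, b, c, d, e, f, g, h, i, j} — every element is covered.
Only C3 contains g, so C3 is forced; the remaining 5 elements need at least 2 more sets (each remaining set adds at most 4) — so at least 3 sets are needed, and 3 is optimal.

3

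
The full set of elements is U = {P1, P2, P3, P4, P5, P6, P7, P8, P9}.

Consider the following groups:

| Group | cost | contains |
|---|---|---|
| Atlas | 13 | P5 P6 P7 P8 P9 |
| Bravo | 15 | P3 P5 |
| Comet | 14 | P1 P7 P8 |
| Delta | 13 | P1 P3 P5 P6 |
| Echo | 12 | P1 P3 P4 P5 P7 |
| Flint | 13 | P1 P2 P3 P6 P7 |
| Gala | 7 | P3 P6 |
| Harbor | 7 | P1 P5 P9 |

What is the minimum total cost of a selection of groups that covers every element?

38

Atlas, Echo, Flint together cover every element (Atlas ∪ Echo ∪ Flint = {P1, P2, P3, P4, P5, P6, P7, P8, P9}); total cost 13 + 12 + 13 = 38.
The greedy pick Harbor, Flint, Echo, Atlas costs 45; no covering selection beats 38.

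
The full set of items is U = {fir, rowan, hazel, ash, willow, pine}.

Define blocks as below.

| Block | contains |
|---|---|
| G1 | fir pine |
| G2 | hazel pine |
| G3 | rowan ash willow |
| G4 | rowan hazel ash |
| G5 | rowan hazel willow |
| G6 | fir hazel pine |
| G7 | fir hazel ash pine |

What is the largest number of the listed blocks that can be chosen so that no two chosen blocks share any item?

G1, G5 are pairwise disjoint (G1={fir,pine}; G5={rowan,hazel,willow}).
Every remaining block overlaps one of these, and no 3 of the listed blocks are pairwise disjoint, so 2 is the maximum.

2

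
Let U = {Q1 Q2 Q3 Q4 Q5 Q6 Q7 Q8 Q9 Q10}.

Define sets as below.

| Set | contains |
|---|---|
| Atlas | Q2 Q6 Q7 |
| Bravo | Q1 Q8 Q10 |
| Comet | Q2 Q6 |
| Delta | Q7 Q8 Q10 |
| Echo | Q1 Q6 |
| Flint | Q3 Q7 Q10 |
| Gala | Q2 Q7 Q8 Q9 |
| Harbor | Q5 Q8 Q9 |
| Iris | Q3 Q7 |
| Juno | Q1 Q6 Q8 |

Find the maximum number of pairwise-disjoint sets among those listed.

Bravo, Comet, Iris are pairwise disjoint (Bravo={Q1,Q8,Q10}; Comet={Q2,Q6}; Iris={Q3,Q7}).
Every remaining set overlaps one of these, and no 4 of the listed sets are pairwise disjoint, so 3 is the maximum.

3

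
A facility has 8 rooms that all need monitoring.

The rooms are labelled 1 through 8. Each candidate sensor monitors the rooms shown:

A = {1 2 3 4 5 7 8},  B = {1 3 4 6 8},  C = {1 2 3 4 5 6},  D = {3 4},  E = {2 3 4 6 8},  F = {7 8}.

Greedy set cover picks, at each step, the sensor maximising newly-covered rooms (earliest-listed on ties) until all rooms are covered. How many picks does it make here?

Greedy: pick A (covers 7 new) → pick B (covers 1 new). Total picks: 2.

2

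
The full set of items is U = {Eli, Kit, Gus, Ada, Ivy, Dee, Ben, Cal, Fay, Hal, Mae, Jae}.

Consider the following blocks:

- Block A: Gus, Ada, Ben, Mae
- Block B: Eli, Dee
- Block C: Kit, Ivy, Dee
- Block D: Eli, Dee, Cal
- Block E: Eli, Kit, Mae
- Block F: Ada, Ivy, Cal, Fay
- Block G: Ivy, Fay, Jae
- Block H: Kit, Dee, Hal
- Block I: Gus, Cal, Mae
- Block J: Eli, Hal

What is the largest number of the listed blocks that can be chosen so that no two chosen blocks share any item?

3

B, G, I are pairwise disjoint (B={Eli,Dee}; G={Ivy,Fay,Jae}; I={Gus,Cal,Mae}).
Every remaining block overlaps one of these, and no 4 of the listed blocks are pairwise disjoint, so 3 is the maximum.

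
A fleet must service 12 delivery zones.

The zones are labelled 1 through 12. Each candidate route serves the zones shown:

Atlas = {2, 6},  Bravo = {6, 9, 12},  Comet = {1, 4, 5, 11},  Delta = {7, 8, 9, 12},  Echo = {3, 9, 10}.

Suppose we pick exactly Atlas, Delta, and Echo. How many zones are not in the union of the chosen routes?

Union of Atlas, Delta, Echo = {2, 3, 6, 7, 8, 9, 10, 12}.
Not covered: 1, 4, 5, 11 — 4 zones.

4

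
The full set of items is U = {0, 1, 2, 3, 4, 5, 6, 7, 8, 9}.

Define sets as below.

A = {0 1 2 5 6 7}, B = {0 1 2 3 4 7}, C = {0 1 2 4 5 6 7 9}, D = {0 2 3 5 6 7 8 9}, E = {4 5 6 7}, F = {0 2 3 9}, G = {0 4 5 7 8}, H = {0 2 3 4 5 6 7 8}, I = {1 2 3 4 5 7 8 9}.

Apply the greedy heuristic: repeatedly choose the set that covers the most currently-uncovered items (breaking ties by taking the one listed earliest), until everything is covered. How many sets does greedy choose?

Greedy: pick C (covers 8 new) → pick D (covers 2 new). Total picks: 2.

2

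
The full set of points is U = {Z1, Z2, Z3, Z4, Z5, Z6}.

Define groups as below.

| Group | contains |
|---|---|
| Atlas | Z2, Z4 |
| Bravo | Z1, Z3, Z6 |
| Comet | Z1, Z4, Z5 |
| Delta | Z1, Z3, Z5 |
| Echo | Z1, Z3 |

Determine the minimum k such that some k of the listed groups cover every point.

Take {Atlas, Bravo, Delta}. Their union is {Z1, Z2, Z3, Z4, Z5, Z6}, which is all 6 points.
Only Atlas contains Z2, so Atlas is forced; the remaining 4 points need at least 2 more groups (each remaining group adds at most 3) — so at least 3 groups are needed, and 3 is optimal.

3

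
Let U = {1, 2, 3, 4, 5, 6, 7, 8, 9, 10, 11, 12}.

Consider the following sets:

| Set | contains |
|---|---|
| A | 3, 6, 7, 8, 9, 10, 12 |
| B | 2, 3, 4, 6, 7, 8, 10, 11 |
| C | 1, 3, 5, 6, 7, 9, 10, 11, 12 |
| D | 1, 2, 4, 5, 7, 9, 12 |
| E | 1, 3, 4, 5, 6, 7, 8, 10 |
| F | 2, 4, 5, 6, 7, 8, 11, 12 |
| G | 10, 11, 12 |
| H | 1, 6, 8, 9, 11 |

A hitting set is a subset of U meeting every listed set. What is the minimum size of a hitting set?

T = {8, 12} meets every set (each contains at least one member of T), and |T| = 2.
No single point lies in every set, so at least 2 are needed and 2 is optimal.

2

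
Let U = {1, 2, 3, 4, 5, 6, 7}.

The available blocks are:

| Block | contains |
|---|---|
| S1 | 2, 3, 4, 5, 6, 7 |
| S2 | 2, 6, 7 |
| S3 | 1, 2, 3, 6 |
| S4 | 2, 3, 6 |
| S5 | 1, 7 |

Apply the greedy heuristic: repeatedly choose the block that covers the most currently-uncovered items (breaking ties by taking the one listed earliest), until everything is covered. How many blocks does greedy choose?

Greedy: pick S1 (covers 6 new) → pick S3 (covers 1 new). Total picks: 2.

2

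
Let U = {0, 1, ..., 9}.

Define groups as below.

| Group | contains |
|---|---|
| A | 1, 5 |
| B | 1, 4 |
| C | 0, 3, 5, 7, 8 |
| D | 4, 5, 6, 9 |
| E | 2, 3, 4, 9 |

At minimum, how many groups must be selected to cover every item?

4

A, C, D, and E cover everything between them: the union {0, 1, 2, 3, 4, 5, 6, 7, 8, 9} is all of U.
No 3 of the 5 groups cover everything (all 10 combinations miss at least one item), so 4 is optimal.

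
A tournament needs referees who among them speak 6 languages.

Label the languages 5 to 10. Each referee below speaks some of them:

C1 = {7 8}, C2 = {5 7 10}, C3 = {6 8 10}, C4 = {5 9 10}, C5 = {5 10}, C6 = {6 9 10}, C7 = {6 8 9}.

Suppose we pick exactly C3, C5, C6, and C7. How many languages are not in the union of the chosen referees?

1

Union of C3, C5, C6, C7 = {5, 6, 8, 9, 10}.
Not covered: 7 — 1 language.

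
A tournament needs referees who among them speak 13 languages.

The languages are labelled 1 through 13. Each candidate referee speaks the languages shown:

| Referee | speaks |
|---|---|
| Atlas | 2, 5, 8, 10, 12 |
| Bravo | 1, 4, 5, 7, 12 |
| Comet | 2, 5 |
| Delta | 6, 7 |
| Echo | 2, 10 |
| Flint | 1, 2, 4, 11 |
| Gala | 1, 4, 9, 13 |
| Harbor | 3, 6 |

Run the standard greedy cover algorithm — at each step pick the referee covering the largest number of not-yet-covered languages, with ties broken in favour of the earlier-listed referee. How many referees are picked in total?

Greedy: pick Atlas (covers 5 new) → pick Gala (covers 4 new) → pick Delta (covers 2 new) → pick Flint (covers 1 new) → pick Harbor (covers 1 new). Total picks: 5.

5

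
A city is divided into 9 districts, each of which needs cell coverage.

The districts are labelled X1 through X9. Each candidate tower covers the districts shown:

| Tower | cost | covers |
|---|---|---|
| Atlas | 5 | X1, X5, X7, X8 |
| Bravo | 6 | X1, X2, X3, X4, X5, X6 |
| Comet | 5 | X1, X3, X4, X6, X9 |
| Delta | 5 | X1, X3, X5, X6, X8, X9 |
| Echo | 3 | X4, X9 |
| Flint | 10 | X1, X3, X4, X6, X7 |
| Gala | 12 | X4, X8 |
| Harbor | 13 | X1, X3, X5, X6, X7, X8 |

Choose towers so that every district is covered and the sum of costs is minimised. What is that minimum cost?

Atlas, Bravo, Echo together cover every district (Atlas ∪ Bravo ∪ Echo = {X1, X2, X3, X4, X5, X6, X7, X8, X9}); total cost 5 + 6 + 3 = 14.
The greedy pick Delta, Bravo, Atlas costs 16; no covering selection beats 14.

14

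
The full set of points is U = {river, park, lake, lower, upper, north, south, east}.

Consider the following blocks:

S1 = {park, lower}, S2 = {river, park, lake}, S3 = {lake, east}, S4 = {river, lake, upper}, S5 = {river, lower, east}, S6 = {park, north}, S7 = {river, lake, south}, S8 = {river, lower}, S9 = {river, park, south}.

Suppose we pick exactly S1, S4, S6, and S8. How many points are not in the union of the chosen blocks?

Union of S1, S4, S6, S8 = {river, park, lake, lower, upper, north}.
Not covered: south, east — 2 points.

2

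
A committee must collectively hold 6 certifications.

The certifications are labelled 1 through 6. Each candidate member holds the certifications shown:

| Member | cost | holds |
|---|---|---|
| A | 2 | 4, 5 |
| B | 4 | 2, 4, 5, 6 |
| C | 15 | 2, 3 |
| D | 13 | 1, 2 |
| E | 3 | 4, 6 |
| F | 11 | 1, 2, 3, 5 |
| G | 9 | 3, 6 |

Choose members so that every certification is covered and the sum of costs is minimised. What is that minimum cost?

14

E, F together cover every certification (E ∪ F = {1, 2, 3, 4, 5, 6}); total cost 3 + 11 = 14.
The greedy pick A, B, F costs 17; no covering selection beats 14.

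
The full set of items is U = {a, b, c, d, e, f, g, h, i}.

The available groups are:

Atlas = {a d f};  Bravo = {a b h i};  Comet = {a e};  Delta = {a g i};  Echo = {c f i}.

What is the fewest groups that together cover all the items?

5

Atlas and Bravo and Comet and Delta and Echo together: Atlas ∪ Bravo ∪ Comet ∪ Delta ∪ Echo = {a, b, c, d, e, f, g, h, i} — every item is covered.
No 4 of the 5 groups cover everything (all 5 combinations miss at least one item), so 5 is optimal.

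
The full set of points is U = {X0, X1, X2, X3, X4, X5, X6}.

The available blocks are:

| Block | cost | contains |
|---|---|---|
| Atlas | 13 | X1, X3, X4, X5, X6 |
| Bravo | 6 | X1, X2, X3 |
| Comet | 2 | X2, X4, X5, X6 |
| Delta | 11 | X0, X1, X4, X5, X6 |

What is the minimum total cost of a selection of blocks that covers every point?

17

Bravo, Delta together cover every point (Bravo ∪ Delta = {X0, X1, X2, X3, X4, X5, X6}); total cost 6 + 11 = 17.
The greedy pick Comet, Bravo, Delta costs 19; no covering selection beats 17.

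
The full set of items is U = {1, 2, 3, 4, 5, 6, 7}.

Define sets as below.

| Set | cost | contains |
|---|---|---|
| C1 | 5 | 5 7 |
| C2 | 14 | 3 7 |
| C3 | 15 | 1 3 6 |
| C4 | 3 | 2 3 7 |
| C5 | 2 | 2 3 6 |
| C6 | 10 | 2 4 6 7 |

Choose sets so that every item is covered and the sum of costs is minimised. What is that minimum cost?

30

C1, C3, C6 together cover every item (C1 ∪ C3 ∪ C6 = {1, 2, 3, 4, 5, 6, 7}); total cost 5 + 15 + 10 = 30.
The greedy pick C5, C1, C6, C3 costs 32; no covering selection beats 30.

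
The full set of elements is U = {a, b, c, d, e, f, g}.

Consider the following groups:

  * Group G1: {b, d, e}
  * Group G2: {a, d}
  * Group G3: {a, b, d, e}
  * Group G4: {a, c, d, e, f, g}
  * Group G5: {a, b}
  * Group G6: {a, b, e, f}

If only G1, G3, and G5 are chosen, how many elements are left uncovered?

3

Union of G1, G3, G5 = {a, b, d, e}.
Not covered: c, f, g — 3 elements.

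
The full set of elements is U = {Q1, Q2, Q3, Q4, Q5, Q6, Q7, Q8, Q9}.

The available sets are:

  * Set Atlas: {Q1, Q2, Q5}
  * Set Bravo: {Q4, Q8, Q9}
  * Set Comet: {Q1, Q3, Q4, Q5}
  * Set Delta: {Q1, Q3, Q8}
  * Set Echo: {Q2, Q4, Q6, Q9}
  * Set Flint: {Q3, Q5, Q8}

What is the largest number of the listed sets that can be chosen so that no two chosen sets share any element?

2

Atlas, Bravo are pairwise disjoint (Atlas={Q1,Q2,Q5}; Bravo={Q4,Q8,Q9}).
Every remaining set overlaps one of these, and no 3 of the listed sets are pairwise disjoint, so 2 is the maximum.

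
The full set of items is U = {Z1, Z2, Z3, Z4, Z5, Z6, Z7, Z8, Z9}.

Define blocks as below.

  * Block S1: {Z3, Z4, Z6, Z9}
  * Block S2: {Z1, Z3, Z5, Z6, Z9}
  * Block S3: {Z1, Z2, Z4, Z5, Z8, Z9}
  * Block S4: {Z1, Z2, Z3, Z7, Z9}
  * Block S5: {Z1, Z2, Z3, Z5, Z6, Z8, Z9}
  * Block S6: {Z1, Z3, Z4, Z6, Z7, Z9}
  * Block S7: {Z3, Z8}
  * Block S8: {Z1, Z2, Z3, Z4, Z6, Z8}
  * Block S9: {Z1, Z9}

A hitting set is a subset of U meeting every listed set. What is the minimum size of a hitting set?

The 2 items {Z1, Z3} hit every block.
The blocks S7, S9 are pairwise disjoint, so any hitting set needs a separate item for each — at least 2. Hence 2 is optimal.

2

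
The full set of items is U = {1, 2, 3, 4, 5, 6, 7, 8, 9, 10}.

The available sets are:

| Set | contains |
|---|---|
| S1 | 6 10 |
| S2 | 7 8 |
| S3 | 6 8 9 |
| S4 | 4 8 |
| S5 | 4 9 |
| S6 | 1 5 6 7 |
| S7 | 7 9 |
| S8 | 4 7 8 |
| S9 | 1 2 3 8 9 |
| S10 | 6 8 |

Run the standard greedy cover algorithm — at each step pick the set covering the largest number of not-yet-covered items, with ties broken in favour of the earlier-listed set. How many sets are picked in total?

Greedy: pick S9 (covers 5 new) → pick S6 (covers 3 new) → pick S1 (covers 1 new) → pick S4 (covers 1 new). Total picks: 4.

4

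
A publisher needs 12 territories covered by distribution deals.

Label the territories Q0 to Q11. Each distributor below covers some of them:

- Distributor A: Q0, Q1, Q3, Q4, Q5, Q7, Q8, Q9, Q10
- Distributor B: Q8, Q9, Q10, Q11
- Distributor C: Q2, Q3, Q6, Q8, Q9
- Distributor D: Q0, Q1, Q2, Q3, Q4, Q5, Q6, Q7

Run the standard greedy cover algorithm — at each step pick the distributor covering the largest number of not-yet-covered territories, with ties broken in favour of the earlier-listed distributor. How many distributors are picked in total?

3

Greedy: pick A (covers 9 new) → pick C (covers 2 new) → pick B (covers 1 new). Total picks: 3.
(The true minimum cover uses only 2 distributors, so greedy is not optimal here.)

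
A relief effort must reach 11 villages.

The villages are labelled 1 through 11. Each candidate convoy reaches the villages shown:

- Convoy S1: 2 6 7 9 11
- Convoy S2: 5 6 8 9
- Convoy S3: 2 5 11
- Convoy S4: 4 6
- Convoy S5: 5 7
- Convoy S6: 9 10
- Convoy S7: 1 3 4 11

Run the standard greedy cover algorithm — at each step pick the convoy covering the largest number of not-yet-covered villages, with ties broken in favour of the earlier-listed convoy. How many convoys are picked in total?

Greedy: pick S1 (covers 5 new) → pick S7 (covers 3 new) → pick S2 (covers 2 new) → pick S6 (covers 1 new). Total picks: 4.

4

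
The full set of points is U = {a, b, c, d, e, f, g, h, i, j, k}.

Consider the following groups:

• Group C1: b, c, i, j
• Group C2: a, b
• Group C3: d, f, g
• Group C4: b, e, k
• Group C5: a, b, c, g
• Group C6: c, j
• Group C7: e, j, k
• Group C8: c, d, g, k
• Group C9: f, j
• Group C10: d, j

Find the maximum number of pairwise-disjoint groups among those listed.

3

C2, C3, C6 are pairwise disjoint (C2={a,b}; C3={d,f,g}; C6={c,j}).
Every remaining group overlaps one of these, and no 4 of the listed groups are pairwise disjoint, so 3 is the maximum.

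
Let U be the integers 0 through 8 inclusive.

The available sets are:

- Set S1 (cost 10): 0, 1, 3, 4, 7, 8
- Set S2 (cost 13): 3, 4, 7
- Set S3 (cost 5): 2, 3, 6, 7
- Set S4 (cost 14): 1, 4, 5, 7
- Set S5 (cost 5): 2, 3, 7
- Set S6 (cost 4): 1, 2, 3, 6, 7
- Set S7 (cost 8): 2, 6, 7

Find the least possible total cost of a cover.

28

S1, S4, S6 together cover every item (S1 ∪ S4 ∪ S6 = {0, 1, 2, 3, 4, 5, 6, 7, 8}); total cost 10 + 14 + 4 = 28.
No covering selection has total cost below 28.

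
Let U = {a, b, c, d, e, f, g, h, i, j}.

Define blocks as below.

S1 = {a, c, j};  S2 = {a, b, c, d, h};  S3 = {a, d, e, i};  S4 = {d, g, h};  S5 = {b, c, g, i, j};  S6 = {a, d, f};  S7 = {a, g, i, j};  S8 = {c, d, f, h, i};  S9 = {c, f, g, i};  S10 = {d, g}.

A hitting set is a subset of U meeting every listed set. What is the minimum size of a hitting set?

The 3 points {d, g, j} hit every block.
No choice of 2 points meets every block, so 3 is the minimum.

3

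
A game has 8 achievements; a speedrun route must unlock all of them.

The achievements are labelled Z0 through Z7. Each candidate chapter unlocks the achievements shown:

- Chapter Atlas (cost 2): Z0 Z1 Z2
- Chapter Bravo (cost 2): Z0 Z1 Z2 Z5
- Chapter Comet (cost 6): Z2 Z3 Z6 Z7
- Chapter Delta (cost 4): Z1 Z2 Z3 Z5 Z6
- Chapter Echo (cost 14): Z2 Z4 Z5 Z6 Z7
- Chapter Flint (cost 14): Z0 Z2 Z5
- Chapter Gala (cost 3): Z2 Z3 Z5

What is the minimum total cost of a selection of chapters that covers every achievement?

Atlas, Echo, Gala together cover every achievement (Atlas ∪ Echo ∪ Gala = {Z0, Z1, Z2, Z3, Z4, Z5, Z6, Z7}); total cost 2 + 14 + 3 = 19.
The greedy pick Bravo, Comet, Echo costs 22; no covering selection beats 19.

19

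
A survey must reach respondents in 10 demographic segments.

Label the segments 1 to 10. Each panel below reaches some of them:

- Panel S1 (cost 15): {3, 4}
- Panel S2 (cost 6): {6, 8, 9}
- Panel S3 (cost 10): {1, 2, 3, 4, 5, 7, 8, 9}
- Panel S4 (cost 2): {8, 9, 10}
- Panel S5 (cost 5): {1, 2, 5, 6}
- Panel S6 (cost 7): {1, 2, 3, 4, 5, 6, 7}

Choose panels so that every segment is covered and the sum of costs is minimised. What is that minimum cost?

S4, S6 together cover every segment (S4 ∪ S6 = {1, 2, 3, 4, 5, 6, 7, 8, 9, 10}); total cost 2 + 7 = 9.
No covering selection has total cost below 9.

9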